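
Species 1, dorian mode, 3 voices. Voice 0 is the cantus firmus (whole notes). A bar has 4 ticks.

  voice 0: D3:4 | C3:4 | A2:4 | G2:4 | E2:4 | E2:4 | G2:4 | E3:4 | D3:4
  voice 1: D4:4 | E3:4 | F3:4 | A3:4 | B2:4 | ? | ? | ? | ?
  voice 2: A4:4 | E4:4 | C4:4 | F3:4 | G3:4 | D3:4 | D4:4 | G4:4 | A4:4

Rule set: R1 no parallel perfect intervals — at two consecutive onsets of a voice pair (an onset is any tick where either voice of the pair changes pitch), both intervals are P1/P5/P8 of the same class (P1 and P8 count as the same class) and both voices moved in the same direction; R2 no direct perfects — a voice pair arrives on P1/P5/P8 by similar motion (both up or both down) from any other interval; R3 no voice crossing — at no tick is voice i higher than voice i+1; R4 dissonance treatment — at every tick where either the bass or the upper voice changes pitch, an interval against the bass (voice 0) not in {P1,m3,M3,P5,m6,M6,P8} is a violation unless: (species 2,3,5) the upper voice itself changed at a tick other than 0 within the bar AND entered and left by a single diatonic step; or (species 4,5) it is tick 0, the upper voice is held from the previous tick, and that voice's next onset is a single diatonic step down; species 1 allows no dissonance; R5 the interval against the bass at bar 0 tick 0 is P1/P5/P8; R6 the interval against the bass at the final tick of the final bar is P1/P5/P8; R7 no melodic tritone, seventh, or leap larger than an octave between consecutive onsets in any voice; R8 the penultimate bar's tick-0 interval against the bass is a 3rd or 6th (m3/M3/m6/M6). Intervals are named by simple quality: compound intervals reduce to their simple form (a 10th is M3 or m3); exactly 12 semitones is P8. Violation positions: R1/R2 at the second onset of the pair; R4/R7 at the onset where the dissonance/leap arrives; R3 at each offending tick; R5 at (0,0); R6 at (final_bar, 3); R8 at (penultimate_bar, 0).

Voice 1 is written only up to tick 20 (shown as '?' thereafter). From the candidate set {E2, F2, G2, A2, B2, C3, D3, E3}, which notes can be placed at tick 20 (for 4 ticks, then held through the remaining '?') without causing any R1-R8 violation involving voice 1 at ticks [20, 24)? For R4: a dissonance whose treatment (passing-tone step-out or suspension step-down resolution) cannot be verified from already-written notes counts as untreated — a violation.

E2: legal
F2: violates R4,R7
G2: violates R2
A2: violates R4
B2: legal
C3: legal
D3: violates R4
E3: violates R3

{B2, C3, E2}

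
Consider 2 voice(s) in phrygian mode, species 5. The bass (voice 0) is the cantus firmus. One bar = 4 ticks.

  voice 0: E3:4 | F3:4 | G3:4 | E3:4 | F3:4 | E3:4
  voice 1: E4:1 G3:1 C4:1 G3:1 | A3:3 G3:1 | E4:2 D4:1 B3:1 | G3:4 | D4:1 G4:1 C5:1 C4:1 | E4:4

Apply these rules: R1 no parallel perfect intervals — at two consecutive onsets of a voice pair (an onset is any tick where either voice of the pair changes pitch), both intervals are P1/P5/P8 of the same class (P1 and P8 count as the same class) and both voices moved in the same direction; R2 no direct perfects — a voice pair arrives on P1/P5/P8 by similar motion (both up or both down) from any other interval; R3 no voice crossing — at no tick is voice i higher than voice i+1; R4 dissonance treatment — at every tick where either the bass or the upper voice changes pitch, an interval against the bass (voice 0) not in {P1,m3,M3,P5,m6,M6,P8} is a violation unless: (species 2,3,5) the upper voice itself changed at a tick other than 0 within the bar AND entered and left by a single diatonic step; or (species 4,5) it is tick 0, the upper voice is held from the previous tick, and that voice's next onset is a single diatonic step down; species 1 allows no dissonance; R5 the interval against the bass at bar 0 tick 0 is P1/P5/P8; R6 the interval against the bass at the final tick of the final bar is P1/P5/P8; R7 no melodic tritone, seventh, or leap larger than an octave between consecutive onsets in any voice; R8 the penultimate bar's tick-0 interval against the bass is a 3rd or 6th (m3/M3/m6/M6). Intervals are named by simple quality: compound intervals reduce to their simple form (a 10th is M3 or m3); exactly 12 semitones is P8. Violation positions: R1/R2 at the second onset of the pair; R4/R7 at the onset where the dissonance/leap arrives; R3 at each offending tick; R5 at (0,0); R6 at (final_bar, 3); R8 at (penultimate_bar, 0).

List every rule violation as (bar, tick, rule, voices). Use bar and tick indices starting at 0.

bar 0: v0=E3 v1=E4 downbeat P8
bar 1: v0=F3 v1=A3 downbeat M3
bar 2: v0=G3 v1=E4 downbeat M6
bar 3: v0=E3 v1=G3 downbeat m3
bar 4: v0=F3 v1=D4 downbeat M6
bar 5: v0=E3 v1=E4 downbeat P8
  -> R4 @ bar 1 tick 3 v(0, 1): F3/G3 M2 untreated
  -> R4 @ bar 4 tick 1 v(0, 1): F3/G4 M2 untreated

(1, 3, R4, (0, 1))
(4, 1, R4, (0, 1))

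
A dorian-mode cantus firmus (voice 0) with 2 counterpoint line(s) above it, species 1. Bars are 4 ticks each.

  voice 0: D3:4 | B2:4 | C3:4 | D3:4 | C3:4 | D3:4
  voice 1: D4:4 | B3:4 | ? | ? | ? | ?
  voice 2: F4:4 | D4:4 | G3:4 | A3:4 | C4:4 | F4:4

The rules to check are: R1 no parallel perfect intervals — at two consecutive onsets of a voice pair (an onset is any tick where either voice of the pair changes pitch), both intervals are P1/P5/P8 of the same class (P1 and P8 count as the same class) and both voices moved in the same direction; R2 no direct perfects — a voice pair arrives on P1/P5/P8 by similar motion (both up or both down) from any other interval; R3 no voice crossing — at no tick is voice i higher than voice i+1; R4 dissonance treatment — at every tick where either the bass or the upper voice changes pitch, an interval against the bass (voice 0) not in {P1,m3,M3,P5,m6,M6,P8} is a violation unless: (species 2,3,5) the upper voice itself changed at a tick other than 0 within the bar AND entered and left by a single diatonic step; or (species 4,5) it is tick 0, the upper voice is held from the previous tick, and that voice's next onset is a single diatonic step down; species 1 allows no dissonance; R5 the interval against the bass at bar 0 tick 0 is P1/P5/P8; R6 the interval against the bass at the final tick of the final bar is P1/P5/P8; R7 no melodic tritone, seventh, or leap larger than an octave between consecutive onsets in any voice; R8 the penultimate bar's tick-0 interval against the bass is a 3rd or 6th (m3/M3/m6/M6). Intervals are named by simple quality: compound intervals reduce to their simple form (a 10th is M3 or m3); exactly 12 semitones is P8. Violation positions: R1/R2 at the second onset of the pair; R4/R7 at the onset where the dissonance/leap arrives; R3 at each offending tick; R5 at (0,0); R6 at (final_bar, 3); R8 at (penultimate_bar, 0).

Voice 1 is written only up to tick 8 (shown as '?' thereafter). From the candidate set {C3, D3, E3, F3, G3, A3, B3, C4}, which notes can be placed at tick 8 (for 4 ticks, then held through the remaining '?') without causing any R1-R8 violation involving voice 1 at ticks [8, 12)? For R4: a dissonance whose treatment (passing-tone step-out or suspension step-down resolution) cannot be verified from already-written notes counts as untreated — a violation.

C3: violates R2,R7
D3: violates R4
E3: legal
F3: violates R4,R7
G3: violates R2
A3: violates R3
B3: violates R3,R4
C4: violates R1,R3

{E3}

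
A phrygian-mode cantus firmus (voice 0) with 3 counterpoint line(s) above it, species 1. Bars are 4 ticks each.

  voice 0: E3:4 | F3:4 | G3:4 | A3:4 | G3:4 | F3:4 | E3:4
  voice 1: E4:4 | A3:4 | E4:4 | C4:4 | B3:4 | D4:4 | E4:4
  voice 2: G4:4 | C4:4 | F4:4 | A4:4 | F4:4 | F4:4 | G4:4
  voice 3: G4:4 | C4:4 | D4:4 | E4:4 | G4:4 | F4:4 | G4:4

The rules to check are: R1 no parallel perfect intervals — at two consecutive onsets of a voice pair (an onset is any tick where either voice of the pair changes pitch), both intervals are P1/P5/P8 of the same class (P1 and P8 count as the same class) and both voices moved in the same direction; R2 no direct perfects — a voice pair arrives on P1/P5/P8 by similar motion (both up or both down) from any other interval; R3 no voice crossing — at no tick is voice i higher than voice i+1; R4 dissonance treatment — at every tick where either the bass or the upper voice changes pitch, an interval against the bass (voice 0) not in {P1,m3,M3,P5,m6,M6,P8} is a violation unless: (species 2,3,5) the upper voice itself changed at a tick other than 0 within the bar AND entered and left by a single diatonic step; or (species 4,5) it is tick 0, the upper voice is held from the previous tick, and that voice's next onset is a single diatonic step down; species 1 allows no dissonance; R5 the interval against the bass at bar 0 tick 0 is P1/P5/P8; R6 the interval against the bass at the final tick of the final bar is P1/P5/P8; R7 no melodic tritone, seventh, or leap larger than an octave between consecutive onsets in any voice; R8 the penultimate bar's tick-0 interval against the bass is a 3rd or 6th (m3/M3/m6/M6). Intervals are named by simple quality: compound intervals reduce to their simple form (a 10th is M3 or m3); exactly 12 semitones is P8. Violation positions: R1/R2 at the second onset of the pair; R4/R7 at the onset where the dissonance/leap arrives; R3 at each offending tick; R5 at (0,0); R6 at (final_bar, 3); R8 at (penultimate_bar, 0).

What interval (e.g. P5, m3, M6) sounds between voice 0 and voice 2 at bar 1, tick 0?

voice 0=F3 voice 2=C4 -> P5

P5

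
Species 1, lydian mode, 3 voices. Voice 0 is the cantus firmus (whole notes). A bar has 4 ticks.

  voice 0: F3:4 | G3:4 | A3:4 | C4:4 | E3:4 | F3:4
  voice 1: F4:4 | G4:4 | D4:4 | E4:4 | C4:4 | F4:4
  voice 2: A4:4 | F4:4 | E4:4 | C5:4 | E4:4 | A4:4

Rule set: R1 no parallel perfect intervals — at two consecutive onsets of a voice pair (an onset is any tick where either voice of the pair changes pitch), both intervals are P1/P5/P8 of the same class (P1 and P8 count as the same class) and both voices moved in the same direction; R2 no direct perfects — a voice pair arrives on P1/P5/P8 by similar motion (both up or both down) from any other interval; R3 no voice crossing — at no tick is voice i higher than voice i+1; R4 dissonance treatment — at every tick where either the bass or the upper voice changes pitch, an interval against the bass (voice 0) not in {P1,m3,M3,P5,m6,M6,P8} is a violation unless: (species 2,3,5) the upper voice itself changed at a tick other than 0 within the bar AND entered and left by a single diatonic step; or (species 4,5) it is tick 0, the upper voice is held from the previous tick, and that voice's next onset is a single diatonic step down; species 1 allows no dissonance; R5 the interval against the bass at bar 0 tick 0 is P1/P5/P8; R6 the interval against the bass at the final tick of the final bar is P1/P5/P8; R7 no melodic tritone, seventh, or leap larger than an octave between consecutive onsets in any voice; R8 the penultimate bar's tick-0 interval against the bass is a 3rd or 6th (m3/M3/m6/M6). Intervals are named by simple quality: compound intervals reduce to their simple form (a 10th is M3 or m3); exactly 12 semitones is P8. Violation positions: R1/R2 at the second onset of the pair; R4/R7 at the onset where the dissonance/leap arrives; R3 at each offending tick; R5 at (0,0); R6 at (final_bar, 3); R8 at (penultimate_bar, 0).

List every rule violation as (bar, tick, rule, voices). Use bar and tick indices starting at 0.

(0, 0, R5, (0, 2))
(1, 0, R1, (0, 1))
(1, 0, R3, (1, 2))
(1, 0, R4, (0, 2))
(1, 1, R3, (1, 2))
(1, 2, R3, (1, 2))
(1, 3, R3, (1, 2))
(2, 0, R4, (0, 1))
(3, 0, R2, (0, 2))
(4, 0, R1, (0, 2))
(4, 0, R8, (0, 2))
(5, 0, R2, (0, 1))
(5, 3, R6, (0, 2))

bar 0: v0=F3 v1=F4 v2=A4 downbeat M3
bar 1: v0=G3 v1=G4 v2=F4 downbeat m7
bar 2: v0=A3 v1=D4 v2=E4 downbeat P5
bar 3: v0=C4 v1=E4 v2=C5 downbeat P8
bar 4: v0=E3 v1=C4 v2=E4 downbeat P8
bar 5: v0=F3 v1=F4 v2=A4 downbeat M3
  -> R5 @ bar 0 tick 0 v(0, 2): opens on M3
  -> R1 @ bar 1 tick 0 v(0, 1): F3/F4 P8 -> G3/G4 P8 similar
  -> R3 @ bar 1 tick 0 v(1, 2): G4 above F4
  -> R4 @ bar 1 tick 0 v(0, 2): G3/F4 m7 untreated
  -> R3 @ bar 1 tick 1 v(1, 2): G4 above F4
  -> R3 @ bar 1 tick 2 v(1, 2): G4 above F4
  -> R3 @ bar 1 tick 3 v(1, 2): G4 above F4
  -> R4 @ bar 2 tick 0 v(0, 1): A3/D4 P4 untreated
  -> R2 @ bar 3 tick 0 v(0, 2): A3/E4 P5 -> C4/C5 P8 similar
  -> R1 @ bar 4 tick 0 v(0, 2): C4/C5 P8 -> E3/E4 P8 similar
  -> R8 @ bar 4 tick 0 v(0, 2): penult P8 not 3rd/6th
  -> R2 @ bar 5 tick 0 v(0, 1): E3/C4 m6 -> F3/F4 P8 similar
  -> R6 @ bar 5 tick 3 v(0, 2): closes on M3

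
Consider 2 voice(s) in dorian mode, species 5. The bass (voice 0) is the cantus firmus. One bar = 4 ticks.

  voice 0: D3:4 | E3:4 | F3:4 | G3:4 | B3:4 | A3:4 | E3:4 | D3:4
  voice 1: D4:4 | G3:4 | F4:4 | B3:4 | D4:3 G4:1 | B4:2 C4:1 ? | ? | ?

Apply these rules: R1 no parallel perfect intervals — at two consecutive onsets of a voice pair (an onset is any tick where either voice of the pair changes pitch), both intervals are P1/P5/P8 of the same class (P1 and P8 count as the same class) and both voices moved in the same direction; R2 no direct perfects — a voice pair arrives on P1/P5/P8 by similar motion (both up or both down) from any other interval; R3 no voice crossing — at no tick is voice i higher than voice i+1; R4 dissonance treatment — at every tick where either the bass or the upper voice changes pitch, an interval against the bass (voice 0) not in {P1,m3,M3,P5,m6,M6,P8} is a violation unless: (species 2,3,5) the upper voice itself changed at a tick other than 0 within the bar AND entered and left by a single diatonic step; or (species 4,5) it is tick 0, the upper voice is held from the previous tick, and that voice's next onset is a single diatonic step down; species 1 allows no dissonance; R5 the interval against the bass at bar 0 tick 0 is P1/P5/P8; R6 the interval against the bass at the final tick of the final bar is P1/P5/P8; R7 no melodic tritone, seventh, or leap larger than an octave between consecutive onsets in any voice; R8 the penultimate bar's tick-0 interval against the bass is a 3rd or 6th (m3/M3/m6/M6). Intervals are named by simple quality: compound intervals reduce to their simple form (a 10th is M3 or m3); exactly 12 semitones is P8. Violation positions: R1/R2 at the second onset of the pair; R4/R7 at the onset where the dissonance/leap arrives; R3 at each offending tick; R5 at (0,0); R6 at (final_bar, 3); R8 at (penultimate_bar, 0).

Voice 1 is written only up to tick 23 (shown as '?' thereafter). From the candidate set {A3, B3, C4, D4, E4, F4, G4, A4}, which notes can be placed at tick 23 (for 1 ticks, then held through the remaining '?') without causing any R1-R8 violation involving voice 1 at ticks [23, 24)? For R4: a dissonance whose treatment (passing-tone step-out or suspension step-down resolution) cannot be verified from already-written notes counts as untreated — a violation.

{A3, A4, C4, E4, F4}

A3: legal
B3: violates R4
C4: legal
D4: violates R4
E4: legal
F4: legal
G4: violates R4
A4: legal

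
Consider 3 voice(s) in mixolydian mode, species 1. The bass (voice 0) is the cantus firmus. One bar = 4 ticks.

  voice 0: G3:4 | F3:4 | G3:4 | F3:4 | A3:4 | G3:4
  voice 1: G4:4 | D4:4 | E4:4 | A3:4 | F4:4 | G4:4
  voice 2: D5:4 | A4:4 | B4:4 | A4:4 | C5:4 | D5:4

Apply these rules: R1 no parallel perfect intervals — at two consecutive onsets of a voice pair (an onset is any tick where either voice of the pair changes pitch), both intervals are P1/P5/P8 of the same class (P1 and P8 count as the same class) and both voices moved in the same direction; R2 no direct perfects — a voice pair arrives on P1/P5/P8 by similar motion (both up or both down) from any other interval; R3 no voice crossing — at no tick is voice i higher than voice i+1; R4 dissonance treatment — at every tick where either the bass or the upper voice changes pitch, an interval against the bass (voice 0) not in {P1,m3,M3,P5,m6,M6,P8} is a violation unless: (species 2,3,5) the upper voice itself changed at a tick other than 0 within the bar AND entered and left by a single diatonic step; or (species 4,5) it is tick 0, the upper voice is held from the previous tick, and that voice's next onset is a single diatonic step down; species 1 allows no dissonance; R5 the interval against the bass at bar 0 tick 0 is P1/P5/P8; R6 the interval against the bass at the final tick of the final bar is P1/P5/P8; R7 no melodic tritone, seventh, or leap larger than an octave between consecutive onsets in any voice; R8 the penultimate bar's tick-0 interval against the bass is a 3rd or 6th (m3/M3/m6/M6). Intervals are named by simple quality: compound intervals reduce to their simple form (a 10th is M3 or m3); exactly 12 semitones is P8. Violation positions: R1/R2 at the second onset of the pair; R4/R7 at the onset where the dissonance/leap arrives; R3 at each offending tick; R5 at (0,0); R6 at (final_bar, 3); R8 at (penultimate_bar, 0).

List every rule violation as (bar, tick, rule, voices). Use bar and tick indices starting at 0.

bar 0: v0=G3 v1=G4 v2=D5 downbeat P5
bar 1: v0=F3 v1=D4 v2=A4 downbeat M3
bar 2: v0=G3 v1=E4 v2=B4 downbeat M3
bar 3: v0=F3 v1=A3 v2=A4 downbeat M3
bar 4: v0=A3 v1=F4 v2=C5 downbeat m3
bar 5: v0=G3 v1=G4 v2=D5 downbeat P5
  -> R1 @ bar 1 tick 0 v(1, 2): G4/D5 P5 -> D4/A4 P5 similar
  -> R1 @ bar 2 tick 0 v(1, 2): D4/A4 P5 -> E4/B4 P5 similar
  -> R2 @ bar 3 tick 0 v(1, 2): E4/B4 P5 -> A3/A4 P8 similar
  -> R2 @ bar 4 tick 0 v(1, 2): A3/A4 P8 -> F4/C5 P5 similar
  -> R1 @ bar 5 tick 0 v(1, 2): F4/C5 P5 -> G4/D5 P5 similar

(1, 0, R1, (1, 2))
(2, 0, R1, (1, 2))
(3, 0, R2, (1, 2))
(4, 0, R2, (1, 2))
(5, 0, R1, (1, 2))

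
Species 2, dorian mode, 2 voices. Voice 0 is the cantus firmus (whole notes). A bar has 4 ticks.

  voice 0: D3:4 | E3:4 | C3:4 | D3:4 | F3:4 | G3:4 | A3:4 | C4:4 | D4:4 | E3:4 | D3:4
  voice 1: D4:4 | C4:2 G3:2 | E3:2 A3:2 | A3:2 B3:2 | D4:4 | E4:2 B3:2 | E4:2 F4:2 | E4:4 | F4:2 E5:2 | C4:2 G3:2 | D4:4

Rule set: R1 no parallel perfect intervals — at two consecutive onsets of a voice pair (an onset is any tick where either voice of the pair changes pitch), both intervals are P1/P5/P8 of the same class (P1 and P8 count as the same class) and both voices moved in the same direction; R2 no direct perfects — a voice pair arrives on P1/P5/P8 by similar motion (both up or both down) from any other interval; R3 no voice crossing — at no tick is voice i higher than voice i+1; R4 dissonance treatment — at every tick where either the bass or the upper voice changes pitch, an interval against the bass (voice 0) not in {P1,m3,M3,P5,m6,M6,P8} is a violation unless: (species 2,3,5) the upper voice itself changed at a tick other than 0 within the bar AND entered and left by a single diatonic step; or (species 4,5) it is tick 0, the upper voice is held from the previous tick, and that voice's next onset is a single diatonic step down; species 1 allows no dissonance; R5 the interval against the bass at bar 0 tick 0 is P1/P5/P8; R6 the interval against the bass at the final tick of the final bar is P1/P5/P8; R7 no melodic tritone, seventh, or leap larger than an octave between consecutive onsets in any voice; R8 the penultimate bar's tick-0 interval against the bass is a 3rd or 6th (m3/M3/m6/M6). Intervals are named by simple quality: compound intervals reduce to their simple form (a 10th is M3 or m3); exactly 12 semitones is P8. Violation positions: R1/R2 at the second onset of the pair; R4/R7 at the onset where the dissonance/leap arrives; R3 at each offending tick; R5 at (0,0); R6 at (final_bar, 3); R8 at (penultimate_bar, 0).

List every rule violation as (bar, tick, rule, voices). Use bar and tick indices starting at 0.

bar 0: v0=D3 v1=D4 downbeat P8
bar 1: v0=E3 v1=C4 downbeat m6
bar 2: v0=C3 v1=E3 downbeat M3
bar 3: v0=D3 v1=A3 downbeat P5
bar 4: v0=F3 v1=D4 downbeat M6
bar 5: v0=G3 v1=E4 downbeat M6
bar 6: v0=A3 v1=E4 downbeat P5
bar 7: v0=C4 v1=E4 downbeat M3
bar 8: v0=D4 v1=F4 downbeat m3
bar 9: v0=E3 v1=C4 downbeat m6
bar 10: v0=D3 v1=D4 downbeat P8
  -> R2 @ bar 6 tick 0 v(0, 1): G3/B3 M3 -> A3/E4 P5 similar
  -> R4 @ bar 8 tick 2 v(0, 1): D4/E5 M2 untreated
  -> R7 @ bar 8 tick 2 v(1,): F4->E5 leap 11st
  -> R7 @ bar 9 tick 0 v(0,): D4->E3 leap 10st
  -> R7 @ bar 9 tick 0 v(1,): E5->C4 leap 16st

(6, 0, R2, (0, 1))
(8, 2, R4, (0, 1))
(8, 2, R7, (1,))
(9, 0, R7, (0,))
(9, 0, R7, (1,))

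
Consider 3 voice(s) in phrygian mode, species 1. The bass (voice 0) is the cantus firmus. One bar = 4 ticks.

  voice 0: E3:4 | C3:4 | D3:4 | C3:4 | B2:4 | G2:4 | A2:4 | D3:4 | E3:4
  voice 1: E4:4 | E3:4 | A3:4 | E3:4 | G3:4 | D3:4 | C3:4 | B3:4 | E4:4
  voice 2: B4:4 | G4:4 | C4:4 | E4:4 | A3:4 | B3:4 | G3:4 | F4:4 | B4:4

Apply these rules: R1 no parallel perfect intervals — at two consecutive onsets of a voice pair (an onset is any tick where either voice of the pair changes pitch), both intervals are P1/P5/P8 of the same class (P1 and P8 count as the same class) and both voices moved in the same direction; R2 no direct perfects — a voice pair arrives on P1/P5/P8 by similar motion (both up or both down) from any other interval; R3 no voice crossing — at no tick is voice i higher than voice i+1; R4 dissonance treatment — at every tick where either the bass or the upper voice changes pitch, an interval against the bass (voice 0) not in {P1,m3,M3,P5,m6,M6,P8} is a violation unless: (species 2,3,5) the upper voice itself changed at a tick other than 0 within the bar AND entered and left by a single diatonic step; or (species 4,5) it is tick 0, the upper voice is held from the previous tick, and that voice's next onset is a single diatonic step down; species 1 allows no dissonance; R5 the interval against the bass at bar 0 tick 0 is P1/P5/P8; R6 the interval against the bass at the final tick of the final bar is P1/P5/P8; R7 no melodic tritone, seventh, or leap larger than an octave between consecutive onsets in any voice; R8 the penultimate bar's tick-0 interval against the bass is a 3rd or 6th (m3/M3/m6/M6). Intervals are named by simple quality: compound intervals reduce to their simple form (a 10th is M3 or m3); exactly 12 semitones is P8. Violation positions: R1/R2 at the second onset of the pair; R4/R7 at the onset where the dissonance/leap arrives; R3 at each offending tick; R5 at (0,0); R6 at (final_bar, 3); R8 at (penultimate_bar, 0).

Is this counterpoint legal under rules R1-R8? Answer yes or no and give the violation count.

No (13 violations)

bar 0: v0=E3 v1=E4 v2=B4 (P5)
bar 1: v0=C3 v1=E3 v2=G4 (P5)
bar 2: v0=D3 v1=A3 v2=C4 (m7)
bar 3: v0=C3 v1=E3 v2=E4 (M3)
bar 4: v0=B2 v1=G3 v2=A3 (m7)
bar 5: v0=G2 v1=D3 v2=B3 (M3)
bar 6: v0=A2 v1=C3 v2=G3 (m7)
bar 7: v0=D3 v1=B3 v2=F4 (m3)
bar 8: v0=E3 v1=E4 v2=B4 (P5)
  R1 @ bar1.0: E3/B4 P5 -> C3/G4 P5 similar
  R2 @ bar2.0: C3/E3 M3 -> D3/A3 P5 similar
  R4 @ bar2.0: D3/C4 m7 untreated
  R4 @ bar4.0: B2/A3 m7 untreated
  R2 @ bar5.0: B2/G3 m6 -> G2/D3 P5 similar
  R2 @ bar6.0: D3/B3 M6 -> C3/G3 P5 similar
  R4 @ bar6.0: A2/G3 m7 untreated
  R7 @ bar7.0: C3->B3 leap 11st
  R7 @ bar7.0: G3->F4 leap 10st
  R2 @ bar8.0: D3/B3 M6 -> E3/E4 P8 similar
  R2 @ bar8.0: D3/F4 m3 -> E3/B4 P5 similar
  R2 @ bar8.0: B3/F4 TT -> E4/B4 P5 similar
  R7 @ bar8.0: F4->B4 leap 6st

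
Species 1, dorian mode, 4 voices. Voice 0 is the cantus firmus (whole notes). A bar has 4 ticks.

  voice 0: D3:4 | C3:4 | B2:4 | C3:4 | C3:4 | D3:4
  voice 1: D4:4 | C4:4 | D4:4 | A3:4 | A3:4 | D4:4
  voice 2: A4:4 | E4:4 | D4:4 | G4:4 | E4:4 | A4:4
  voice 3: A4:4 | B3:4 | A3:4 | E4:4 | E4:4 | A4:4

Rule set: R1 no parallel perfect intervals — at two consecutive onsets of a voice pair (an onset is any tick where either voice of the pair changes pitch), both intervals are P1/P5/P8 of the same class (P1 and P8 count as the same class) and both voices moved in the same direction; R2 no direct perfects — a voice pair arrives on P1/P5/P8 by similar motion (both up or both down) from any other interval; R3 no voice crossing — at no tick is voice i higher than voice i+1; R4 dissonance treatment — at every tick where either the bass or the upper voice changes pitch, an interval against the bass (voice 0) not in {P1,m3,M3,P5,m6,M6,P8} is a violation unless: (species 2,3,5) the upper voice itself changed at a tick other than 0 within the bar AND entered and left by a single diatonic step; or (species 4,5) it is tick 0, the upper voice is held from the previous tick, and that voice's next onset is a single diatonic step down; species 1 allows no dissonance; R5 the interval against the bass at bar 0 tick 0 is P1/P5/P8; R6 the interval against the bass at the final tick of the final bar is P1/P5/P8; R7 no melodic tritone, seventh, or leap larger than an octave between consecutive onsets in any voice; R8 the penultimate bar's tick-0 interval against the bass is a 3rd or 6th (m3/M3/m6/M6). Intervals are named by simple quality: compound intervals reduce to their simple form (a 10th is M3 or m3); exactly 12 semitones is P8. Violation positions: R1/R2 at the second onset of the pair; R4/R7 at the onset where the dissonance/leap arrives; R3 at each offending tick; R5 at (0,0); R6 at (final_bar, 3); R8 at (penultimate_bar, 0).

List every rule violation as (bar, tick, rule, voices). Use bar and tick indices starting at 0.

bar 0: v0=D3 v1=D4 v2=A4 v3=A4 downbeat P5
bar 1: v0=C3 v1=C4 v2=E4 v3=B3 downbeat M7
bar 2: v0=B2 v1=D4 v2=D4 v3=A3 downbeat m7
bar 3: v0=C3 v1=A3 v2=G4 v3=E4 downbeat M3
bar 4: v0=C3 v1=A3 v2=E4 v3=E4 downbeat M3
bar 5: v0=D3 v1=D4 v2=A4 v3=A4 downbeat P5
  -> R1 @ bar 1 tick 0 v(0, 1): D3/D4 P8 -> C3/C4 P8 similar
  -> R3 @ bar 1 tick 0 v(2, 3): E4 above B3
  -> R4 @ bar 1 tick 0 v(0, 3): C3/B3 M7 untreated
  -> R7 @ bar 1 tick 0 v(3,): A4->B3 leap 10st
  -> R3 @ bar 1 tick 1 v(2, 3): E4 above B3
  -> R3 @ bar 1 tick 2 v(2, 3): E4 above B3
  -> R3 @ bar 1 tick 3 v(2, 3): E4 above B3
  -> R3 @ bar 2 tick 0 v(2, 3): D4 above A3
  -> R4 @ bar 2 tick 0 v(0, 3): B2/A3 m7 untreated
  -> R3 @ bar 2 tick 1 v(2, 3): D4 above A3
  -> R3 @ bar 2 tick 2 v(2, 3): D4 above A3
  -> R3 @ bar 2 tick 3 v(2, 3): D4 above A3
  -> R2 @ bar 3 tick 0 v(0, 2): B2/D4 m3 -> C3/G4 P5 similar
  -> R3 @ bar 3 tick 0 v(2, 3): G4 above E4
  -> R3 @ bar 3 tick 1 v(2, 3): G4 above E4
  -> R3 @ bar 3 tick 2 v(2, 3): G4 above E4
  -> R3 @ bar 3 tick 3 v(2, 3): G4 above E4
  -> R1 @ bar 5 tick 0 v(1, 2): A3/E4 P5 -> D4/A4 P5 similar
  -> R1 @ bar 5 tick 0 v(1, 3): A3/E4 P5 -> D4/A4 P5 similar
  -> R1 @ bar 5 tick 0 v(2, 3): E4/E4 P1 -> A4/A4 P1 similar
  -> R2 @ bar 5 tick 0 v(0, 1): C3/A3 M6 -> D3/D4 P8 similar
  -> R2 @ bar 5 tick 0 v(0, 2): C3/E4 M3 -> D3/A4 P5 similar
  -> R2 @ bar 5 tick 0 v(0, 3): C3/E4 M3 -> D3/A4 P5 similar

(1, 0, R1, (0, 1))
(1, 0, R3, (2, 3))
(1, 0, R4, (0, 3))
(1, 0, R7, (3,))
(1, 1, R3, (2, 3))
(1, 2, R3, (2, 3))
(1, 3, R3, (2, 3))
(2, 0, R3, (2, 3))
(2, 0, R4, (0, 3))
(2, 1, R3, (2, 3))
(2, 2, R3, (2, 3))
(2, 3, R3, (2, 3))
(3, 0, R2, (0, 2))
(3, 0, R3, (2, 3))
(3, 1, R3, (2, 3))
(3, 2, R3, (2, 3))
(3, 3, R3, (2, 3))
(5, 0, R1, (1, 2))
(5, 0, R1, (1, 3))
(5, 0, R1, (2, 3))
(5, 0, R2, (0, 1))
(5, 0, R2, (0, 2))
(5, 0, R2, (0, 3))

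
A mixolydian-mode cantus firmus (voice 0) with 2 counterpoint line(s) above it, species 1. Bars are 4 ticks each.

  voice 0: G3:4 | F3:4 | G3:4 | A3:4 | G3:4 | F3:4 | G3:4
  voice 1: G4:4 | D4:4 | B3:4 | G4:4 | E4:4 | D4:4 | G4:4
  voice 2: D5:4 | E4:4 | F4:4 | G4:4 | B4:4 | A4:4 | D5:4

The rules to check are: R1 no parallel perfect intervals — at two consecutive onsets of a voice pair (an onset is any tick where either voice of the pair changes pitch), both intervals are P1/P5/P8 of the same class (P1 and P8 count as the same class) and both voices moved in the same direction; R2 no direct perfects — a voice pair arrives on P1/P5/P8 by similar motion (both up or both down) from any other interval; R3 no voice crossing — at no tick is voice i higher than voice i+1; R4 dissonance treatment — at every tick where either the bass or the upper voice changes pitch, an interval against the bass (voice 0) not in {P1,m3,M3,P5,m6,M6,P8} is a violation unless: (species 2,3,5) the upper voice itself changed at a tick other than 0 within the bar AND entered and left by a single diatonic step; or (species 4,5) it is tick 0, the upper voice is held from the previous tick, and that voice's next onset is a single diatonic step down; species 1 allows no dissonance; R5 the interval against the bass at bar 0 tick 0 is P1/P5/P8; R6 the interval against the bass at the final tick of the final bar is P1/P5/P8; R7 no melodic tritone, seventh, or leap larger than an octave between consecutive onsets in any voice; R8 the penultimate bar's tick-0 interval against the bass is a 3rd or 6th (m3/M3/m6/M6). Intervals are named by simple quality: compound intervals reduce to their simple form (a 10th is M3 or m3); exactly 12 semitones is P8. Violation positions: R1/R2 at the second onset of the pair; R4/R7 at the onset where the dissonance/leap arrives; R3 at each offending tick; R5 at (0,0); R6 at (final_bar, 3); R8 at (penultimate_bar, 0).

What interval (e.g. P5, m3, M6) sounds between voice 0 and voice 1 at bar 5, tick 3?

M6

voice 0=F3 voice 1=D4 -> M6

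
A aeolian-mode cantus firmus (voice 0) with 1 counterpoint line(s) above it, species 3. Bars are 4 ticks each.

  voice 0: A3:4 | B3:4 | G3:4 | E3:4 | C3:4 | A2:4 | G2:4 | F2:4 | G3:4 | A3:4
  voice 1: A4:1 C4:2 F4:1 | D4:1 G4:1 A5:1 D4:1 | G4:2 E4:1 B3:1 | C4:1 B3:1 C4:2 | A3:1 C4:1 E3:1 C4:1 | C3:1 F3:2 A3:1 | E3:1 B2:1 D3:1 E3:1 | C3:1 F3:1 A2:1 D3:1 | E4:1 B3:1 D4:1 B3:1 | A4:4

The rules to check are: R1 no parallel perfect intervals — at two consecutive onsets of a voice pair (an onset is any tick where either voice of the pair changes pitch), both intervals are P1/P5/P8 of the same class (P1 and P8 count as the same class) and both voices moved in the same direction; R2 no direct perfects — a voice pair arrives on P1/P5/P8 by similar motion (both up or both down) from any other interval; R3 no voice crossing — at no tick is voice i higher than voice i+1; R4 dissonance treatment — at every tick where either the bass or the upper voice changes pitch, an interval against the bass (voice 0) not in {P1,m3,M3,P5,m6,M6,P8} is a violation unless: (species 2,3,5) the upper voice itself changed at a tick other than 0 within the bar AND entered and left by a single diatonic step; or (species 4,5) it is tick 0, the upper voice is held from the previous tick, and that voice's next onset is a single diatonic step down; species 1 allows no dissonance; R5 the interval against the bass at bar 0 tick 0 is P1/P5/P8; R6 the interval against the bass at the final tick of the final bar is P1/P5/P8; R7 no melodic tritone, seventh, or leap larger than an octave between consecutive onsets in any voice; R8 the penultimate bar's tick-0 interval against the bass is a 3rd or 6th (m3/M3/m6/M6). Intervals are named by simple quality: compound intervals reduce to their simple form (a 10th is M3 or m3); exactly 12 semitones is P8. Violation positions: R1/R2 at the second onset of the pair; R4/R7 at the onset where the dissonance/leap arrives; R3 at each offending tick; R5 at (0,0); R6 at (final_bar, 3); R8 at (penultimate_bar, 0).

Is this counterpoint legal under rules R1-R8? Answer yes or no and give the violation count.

No (8 violations)

bar 0: v0=A3 v1=A4 (P8)
bar 1: v0=B3 v1=D4 (m3)
bar 2: v0=G3 v1=G4 (P8)
bar 3: v0=E3 v1=C4 (m6)
bar 4: v0=C3 v1=A3 (M6)
bar 5: v0=A2 v1=C3 (m3)
bar 6: v0=G2 v1=E3 (M6)
bar 7: v0=F2 v1=C3 (P5)
bar 8: v0=G3 v1=E4 (M6)
bar 9: v0=A3 v1=A4 (P8)
  R4 @ bar1.2: B3/A5 m7 untreated
  R7 @ bar1.2: G4->A5 leap 14st
  R7 @ bar1.3: A5->D4 leap 19st
  R2 @ bar7.0: G2/E3 M6 -> F2/C3 P5 similar
  R7 @ bar8.0: F2->G3 leap 14st
  R7 @ bar8.0: D3->E4 leap 14st
  R2 @ bar9.0: G3/B3 M3 -> A3/A4 P8 similar
  R7 @ bar9.0: B3->A4 leap 10st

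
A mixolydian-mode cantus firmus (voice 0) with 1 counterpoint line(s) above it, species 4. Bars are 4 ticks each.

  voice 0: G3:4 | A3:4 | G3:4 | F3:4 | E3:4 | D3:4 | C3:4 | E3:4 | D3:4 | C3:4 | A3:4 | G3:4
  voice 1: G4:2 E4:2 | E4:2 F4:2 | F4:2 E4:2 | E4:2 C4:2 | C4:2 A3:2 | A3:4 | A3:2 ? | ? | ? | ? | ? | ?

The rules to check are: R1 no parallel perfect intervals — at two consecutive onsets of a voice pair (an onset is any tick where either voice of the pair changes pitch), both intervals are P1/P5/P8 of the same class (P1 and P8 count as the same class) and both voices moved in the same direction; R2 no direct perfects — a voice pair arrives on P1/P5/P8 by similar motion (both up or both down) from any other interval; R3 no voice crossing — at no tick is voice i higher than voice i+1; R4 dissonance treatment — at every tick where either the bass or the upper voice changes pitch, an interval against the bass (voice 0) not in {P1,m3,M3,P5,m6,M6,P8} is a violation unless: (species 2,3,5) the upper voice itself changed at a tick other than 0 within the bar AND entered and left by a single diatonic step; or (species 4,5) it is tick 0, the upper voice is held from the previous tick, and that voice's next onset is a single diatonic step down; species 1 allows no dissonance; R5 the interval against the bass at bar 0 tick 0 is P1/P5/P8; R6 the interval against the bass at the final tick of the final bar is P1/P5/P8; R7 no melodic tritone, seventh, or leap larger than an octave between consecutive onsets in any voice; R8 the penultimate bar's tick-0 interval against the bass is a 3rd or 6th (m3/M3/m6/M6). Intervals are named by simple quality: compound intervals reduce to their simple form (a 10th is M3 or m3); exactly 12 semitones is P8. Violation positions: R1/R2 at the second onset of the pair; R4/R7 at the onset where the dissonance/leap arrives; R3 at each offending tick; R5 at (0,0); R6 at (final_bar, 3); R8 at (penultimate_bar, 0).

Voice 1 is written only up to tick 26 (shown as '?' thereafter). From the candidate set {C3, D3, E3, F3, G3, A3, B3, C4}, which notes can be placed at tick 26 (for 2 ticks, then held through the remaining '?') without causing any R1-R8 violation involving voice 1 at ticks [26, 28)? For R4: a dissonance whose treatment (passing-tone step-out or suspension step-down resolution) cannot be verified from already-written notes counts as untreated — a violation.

{A3, C3, C4, E3, G3}

C3: legal
D3: violates R4
E3: legal
F3: violates R4
G3: legal
A3: legal
B3: violates R4
C4: legal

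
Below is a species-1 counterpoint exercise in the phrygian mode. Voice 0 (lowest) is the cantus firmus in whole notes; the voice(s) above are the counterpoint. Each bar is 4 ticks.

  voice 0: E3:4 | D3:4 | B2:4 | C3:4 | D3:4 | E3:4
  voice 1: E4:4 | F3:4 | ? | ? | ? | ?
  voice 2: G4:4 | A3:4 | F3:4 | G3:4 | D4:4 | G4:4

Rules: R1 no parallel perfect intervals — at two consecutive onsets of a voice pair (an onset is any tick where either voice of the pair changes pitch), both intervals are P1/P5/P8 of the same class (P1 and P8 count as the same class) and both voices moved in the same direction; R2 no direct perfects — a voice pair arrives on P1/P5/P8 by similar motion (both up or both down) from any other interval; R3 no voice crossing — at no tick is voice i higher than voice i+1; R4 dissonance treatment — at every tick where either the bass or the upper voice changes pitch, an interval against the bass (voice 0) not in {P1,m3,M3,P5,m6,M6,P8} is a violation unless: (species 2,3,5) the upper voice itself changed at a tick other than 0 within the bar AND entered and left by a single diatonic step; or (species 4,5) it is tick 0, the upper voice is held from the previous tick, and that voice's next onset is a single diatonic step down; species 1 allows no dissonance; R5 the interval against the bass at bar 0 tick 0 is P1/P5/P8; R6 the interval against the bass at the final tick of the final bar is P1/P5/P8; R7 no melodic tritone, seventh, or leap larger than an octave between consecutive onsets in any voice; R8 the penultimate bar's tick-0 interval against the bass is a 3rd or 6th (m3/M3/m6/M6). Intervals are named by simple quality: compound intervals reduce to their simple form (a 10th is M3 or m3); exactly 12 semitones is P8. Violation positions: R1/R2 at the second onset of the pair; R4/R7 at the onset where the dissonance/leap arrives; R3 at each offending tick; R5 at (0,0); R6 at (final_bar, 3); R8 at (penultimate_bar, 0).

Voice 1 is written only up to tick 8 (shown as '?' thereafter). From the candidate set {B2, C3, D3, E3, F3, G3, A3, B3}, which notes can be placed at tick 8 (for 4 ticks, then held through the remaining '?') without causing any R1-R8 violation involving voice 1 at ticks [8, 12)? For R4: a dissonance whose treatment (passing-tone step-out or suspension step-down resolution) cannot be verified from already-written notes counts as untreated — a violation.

B2: violates R2,R7
C3: violates R4
D3: legal
E3: violates R4
F3: violates R4
G3: violates R3
A3: violates R3,R4
B3: violates R3,R7

{D3}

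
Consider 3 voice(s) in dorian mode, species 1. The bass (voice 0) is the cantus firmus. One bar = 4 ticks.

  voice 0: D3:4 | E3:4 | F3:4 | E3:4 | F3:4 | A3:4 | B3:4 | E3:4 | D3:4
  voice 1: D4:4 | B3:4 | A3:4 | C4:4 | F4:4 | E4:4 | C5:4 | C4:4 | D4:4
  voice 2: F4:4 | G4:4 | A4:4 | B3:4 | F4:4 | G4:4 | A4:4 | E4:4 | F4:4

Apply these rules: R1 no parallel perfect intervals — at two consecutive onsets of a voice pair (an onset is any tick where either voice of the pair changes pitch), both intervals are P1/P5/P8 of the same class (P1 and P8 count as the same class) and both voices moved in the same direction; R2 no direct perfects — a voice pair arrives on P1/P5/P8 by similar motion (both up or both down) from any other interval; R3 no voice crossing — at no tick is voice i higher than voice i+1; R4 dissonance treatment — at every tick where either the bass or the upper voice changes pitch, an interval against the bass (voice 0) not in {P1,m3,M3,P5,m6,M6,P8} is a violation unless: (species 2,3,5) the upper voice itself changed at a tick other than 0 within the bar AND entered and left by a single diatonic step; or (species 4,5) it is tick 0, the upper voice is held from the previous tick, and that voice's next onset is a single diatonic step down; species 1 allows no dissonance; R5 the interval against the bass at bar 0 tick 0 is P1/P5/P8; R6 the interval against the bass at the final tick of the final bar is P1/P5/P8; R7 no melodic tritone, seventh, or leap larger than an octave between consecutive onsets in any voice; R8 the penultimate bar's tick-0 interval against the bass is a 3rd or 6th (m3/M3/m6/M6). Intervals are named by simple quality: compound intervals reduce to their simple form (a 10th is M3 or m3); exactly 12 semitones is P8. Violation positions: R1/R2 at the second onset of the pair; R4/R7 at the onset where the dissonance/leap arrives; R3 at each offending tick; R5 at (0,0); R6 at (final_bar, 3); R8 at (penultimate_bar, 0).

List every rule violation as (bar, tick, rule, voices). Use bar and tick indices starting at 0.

bar 0: v0=D3 v1=D4 v2=F4 downbeat m3
bar 1: v0=E3 v1=B3 v2=G4 downbeat m3
bar 2: v0=F3 v1=A3 v2=A4 downbeat M3
bar 3: v0=E3 v1=C4 v2=B3 downbeat P5
bar 4: v0=F3 v1=F4 v2=F4 downbeat P8
bar 5: v0=A3 v1=E4 v2=G4 downbeat m7
bar 6: v0=B3 v1=C5 v2=A4 downbeat m7
bar 7: v0=E3 v1=C4 v2=E4 downbeat P8
bar 8: v0=D3 v1=D4 v2=F4 downbeat m3
  -> R5 @ bar 0 tick 0 v(0, 2): opens on m3
  -> R2 @ bar 3 tick 0 v(0, 2): F3/A4 M3 -> E3/B3 P5 similar
  -> R3 @ bar 3 tick 0 v(1, 2): C4 above B3
  -> R7 @ bar 3 tick 0 v(2,): A4->B3 leap 10st
  -> R3 @ bar 3 tick 1 v(1, 2): C4 above B3
  -> R3 @ bar 3 tick 2 v(1, 2): C4 above B3
  -> R3 @ bar 3 tick 3 v(1, 2): C4 above B3
  -> R2 @ bar 4 tick 0 v(0, 1): E3/C4 m6 -> F3/F4 P8 similar
  -> R2 @ bar 4 tick 0 v(0, 2): E3/B3 P5 -> F3/F4 P8 similar
  -> R2 @ bar 4 tick 0 v(1, 2): C4/B3 m2 -> F4/F4 P1 similar
  -> R7 @ bar 4 tick 0 v(2,): B3->F4 leap 6st
  -> R4 @ bar 5 tick 0 v(0, 2): A3/G4 m7 untreated
  -> R3 @ bar 6 tick 0 v(1, 2): C5 above A4
  -> R4 @ bar 6 tick 0 v(0, 1): B3/C5 m2 untreated
  -> R4 @ bar 6 tick 0 v(0, 2): B3/A4 m7 untreated
  -> R3 @ bar 6 tick 1 v(1, 2): C5 above A4
  -> R3 @ bar 6 tick 2 v(1, 2): C5 above A4
  -> R3 @ bar 6 tick 3 v(1, 2): C5 above A4
  -> R2 @ bar 7 tick 0 v(0, 2): B3/A4 m7 -> E3/E4 P8 similar
  -> R8 @ bar 7 tick 0 v(0, 2): penult P8 not 3rd/6th
  -> R6 @ bar 8 tick 3 v(0, 2): closes on m3

(0, 0, R5, (0, 2))
(3, 0, R2, (0, 2))
(3, 0, R3, (1, 2))
(3, 0, R7, (2,))
(3, 1, R3, (1, 2))
(3, 2, R3, (1, 2))
(3, 3, R3, (1, 2))
(4, 0, R2, (0, 1))
(4, 0, R2, (0, 2))
(4, 0, R2, (1, 2))
(4, 0, R7, (2,))
(5, 0, R4, (0, 2))
(6, 0, R3, (1, 2))
(6, 0, R4, (0, 1))
(6, 0, R4, (0, 2))
(6, 1, R3, (1, 2))
(6, 2, R3, (1, 2))
(6, 3, R3, (1, 2))
(7, 0, R2, (0, 2))
(7, 0, R8, (0, 2))
(8, 3, R6, (0, 2))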